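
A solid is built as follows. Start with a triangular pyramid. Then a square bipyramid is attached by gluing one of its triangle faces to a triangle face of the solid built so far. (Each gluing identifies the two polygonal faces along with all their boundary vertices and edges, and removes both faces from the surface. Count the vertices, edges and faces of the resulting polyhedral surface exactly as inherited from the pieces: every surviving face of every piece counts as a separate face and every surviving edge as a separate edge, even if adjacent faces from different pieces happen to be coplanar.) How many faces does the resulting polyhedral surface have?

A triangular pyramid: V=4, E=6, F=4.
Attach a square bipyramid (V=6, E=12, F=8) along a 3-gon: merge 3 vertices and 3 edges, delete both glued faces → V=7, E=15, F=10.
Check: V − E + F = 7 − 15 + 10 = 2.

10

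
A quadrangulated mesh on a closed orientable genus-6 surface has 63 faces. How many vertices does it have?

χ = 2 − 2·6 = -10, and every face is a square so 4F = 2E.
E = 4·63/2 = 126. Then V = -10 + E − F = -10 + 126 − 63 = 53.

53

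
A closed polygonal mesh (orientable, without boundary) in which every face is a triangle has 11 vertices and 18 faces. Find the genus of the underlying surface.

Every face is a triangle, so 2E = 3·18 = 54, giving E = 27.
χ = V − E + F = 11 − 27 + 18 = 2.
For a closed orientable surface χ = 2 − 2g, so g = (2 − (2))/2 = 0.

0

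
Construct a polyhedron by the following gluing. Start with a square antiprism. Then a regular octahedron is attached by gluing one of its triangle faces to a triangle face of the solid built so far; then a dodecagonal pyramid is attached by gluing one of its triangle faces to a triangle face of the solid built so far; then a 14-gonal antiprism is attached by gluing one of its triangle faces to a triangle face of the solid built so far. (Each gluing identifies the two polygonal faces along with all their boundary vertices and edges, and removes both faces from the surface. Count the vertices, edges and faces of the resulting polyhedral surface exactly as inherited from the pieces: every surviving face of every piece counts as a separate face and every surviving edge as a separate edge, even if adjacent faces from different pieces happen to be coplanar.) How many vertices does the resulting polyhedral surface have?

A square antiprism: V=8, E=16, F=10.
Attach a regular octahedron (V=6, E=12, F=8) along a 3-gon: merge 3 vertices and 3 edges, delete both glued faces → V=11, E=25, F=16.
Attach a dodecagonal pyramid (V=13, E=24, F=13) along a 3-gon: merge 3 vertices and 3 edges, delete both glued faces → V=21, E=46, F=27.
Attach a 14-gonal antiprism (V=28, E=56, F=30) along a 3-gon: merge 3 vertices and 3 edges, delete both glued faces → V=46, E=99, F=55.
Check: V − E + F = 46 − 99 + 55 = 2.

46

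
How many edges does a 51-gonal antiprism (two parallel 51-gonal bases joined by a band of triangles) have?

204

An antiprism on an n-gon has two n-gon caps and 2n triangles: V = 2·51 = 102, E = 4·51 = 204, F = 2·51 + 2 = 104.
Check: V − E + F = 102 − 204 + 104 = 2.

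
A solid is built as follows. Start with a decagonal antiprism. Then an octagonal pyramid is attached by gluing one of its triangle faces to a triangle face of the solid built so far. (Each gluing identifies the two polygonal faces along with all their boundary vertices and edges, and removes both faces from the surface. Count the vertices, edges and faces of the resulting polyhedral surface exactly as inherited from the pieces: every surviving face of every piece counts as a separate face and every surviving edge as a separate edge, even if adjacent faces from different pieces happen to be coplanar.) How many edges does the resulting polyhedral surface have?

A decagonal antiprism: V=20, E=40, F=22.
Attach an octagonal pyramid (V=9, E=16, F=9) along a 3-gon: merge 3 vertices and 3 edges, delete both glued faces → V=26, E=53, F=29.
Check: V − E + F = 26 − 53 + 29 = 2.

53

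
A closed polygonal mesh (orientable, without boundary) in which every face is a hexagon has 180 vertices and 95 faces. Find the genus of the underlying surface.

Every face is a hexagon, so 2E = 6·95 = 570, giving E = 285.
χ = V − E + F = 180 − 285 + 95 = -10.
For a closed orientable surface χ = 2 − 2g, so g = (2 − (-10))/2 = 6.

6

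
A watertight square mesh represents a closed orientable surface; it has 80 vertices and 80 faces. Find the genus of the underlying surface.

1

Every face is a square, so 2E = 4·80 = 320, giving E = 160.
χ = V − E + F = 80 − 160 + 80 = 0.
For a closed orientable surface χ = 2 − 2g, so g = (2 − (0))/2 = 1.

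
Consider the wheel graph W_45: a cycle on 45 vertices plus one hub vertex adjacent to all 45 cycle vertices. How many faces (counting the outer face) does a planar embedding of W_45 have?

46

W_45 has V = 45 + 1 = 46 vertices and E = 2·45 = 90 edges.
By Euler's formula F = 2 − V + E = 2 − 46 + 90 = 46.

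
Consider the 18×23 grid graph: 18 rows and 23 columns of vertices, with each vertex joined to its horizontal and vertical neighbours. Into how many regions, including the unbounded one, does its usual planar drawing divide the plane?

The grid has V = 18·23 = 414 vertices and E = 18·22 + 23·17 = 787 edges.
F = 2 − V + E = 2 − 414 + 787 = 375.

375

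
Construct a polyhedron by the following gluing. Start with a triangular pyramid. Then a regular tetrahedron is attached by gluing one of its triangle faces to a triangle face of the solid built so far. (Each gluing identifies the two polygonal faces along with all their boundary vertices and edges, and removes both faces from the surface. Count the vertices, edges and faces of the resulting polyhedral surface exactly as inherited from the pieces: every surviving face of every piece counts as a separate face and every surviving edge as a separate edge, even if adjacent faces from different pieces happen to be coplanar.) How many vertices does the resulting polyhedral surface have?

5

A triangular pyramid: V=4, E=6, F=4.
Attach a regular tetrahedron (V=4, E=6, F=4) along a 3-gon: merge 3 vertices and 3 edges, delete both glued faces → V=5, E=9, F=6.
Check: V − E + F = 5 − 9 + 6 = 2.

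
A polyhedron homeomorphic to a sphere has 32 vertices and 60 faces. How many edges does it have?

Here V − E + F = 2.
E = V + F − (2) = 32 + 60 − (2) = 90.

90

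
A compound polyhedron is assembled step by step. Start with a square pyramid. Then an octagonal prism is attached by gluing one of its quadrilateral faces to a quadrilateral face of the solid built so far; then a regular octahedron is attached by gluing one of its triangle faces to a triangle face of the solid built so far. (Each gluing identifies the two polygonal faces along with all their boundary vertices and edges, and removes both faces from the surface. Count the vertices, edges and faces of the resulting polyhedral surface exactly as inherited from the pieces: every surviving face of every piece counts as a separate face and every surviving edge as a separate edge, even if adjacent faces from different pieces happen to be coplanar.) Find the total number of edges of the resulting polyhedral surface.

37

A square pyramid: V=5, E=8, F=5.
Attach an octagonal prism (V=16, E=24, F=10) along a 4-gon: merge 4 vertices and 4 edges, delete both glued faces → V=17, E=28, F=13.
Attach a regular octahedron (V=6, E=12, F=8) along a 3-gon: merge 3 vertices and 3 edges, delete both glued faces → V=20, E=37, F=19.
Check: V − E + F = 20 − 37 + 19 = 2.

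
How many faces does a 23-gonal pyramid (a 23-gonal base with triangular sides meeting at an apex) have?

A pyramid on an n-gon base has one n-gon and n triangles: V = 23 + 1 = 24, E = 2·23 = 46, F = 23 + 1 = 24.

24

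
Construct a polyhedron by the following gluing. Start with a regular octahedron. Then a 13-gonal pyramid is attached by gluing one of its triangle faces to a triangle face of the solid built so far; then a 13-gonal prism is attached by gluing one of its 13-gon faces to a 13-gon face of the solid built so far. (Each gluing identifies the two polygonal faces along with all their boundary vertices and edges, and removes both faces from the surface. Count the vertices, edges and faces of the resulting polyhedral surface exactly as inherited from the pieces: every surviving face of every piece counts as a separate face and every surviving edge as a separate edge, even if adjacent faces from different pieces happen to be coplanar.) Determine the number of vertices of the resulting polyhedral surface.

30

A regular octahedron: V=6, E=12, F=8.
Attach a 13-gonal pyramid (V=14, E=26, F=14) along a 3-gon: merge 3 vertices and 3 edges, delete both glued faces → V=17, E=35, F=20.
Attach a 13-gonal prism (V=26, E=39, F=15) along a 13-gon: merge 13 vertices and 13 edges, delete both glued faces → V=30, E=61, F=33.
Check: V − E + F = 30 − 61 + 33 = 2.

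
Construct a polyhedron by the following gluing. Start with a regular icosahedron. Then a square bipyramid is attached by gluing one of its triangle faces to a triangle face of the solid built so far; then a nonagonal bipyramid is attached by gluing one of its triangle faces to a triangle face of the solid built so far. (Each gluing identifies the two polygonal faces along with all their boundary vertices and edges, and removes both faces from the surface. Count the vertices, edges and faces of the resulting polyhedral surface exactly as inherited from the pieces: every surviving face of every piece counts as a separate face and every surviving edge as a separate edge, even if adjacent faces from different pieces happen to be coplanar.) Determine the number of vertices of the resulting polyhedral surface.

23

A regular icosahedron: V=12, E=30, F=20.
Attach a square bipyramid (V=6, E=12, F=8) along a 3-gon: merge 3 vertices and 3 edges, delete both glued faces → V=15, E=39, F=26.
Attach a nonagonal bipyramid (V=11, E=27, F=18) along a 3-gon: merge 3 vertices and 3 edges, delete both glued faces → V=23, E=63, F=42.
Check: V − E + F = 23 − 63 + 42 = 2.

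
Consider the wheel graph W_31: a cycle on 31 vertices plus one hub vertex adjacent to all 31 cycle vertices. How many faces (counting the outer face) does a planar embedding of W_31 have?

32

W_31 has V = 31 + 1 = 32 vertices and E = 2·31 = 62 edges.
By Euler's formula F = 2 − V + E = 2 − 32 + 62 = 32.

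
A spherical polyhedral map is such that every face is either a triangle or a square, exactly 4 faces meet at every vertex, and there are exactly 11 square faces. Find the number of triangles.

8

Let x be the number of triangles; then F = 11 + x.
Edge–face incidences: 2E = 4·11 + 3·x = 44 + 3x.
Every vertex has degree 4, so 4V = 2E.
Euler: V − E + F = 2 ⇒ (2E)/4 − E + (11 + x) = 2.
Multiply by 8: 2·(2E) − 4·(2E) + 8·(11 + x) = 16, i.e. 88 + 8x − 2·(44 + 3x) = 16.
Collecting terms: 2x = 16, so x = 8.
Then 2E = 44 + 3·8 = 68, so E = 34, V = 2E/4 = 17, F = 11 + 8 = 19.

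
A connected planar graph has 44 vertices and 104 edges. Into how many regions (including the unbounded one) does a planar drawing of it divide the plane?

Euler's formula for a connected plane graph: V − E + F = 2, so F = 2 − 44 + 104 = 62.

62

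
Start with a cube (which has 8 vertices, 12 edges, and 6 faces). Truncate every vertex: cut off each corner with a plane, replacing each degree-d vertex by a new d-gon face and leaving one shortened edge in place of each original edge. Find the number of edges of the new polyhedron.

Truncation replaces each original edge-end by a new vertex, so V′ = 2E = 24.
Each original edge survives, and each old vertex of degree d contributes d new edges; summing degrees gives Σd = 2E, so E′ = E + 2E = 3E = 36.
Each original face survives and each original vertex becomes one new face: F′ = F + V = 14.

36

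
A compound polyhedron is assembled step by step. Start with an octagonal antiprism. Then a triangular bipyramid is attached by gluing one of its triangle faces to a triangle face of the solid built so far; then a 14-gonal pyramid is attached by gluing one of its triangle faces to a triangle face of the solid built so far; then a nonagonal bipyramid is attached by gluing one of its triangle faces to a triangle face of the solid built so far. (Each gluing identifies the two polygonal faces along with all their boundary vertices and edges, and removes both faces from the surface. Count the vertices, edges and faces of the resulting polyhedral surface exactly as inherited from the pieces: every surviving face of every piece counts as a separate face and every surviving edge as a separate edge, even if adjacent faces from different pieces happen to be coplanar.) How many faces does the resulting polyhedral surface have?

An octagonal antiprism: V=16, E=32, F=18.
Attach a triangular bipyramid (V=5, E=9, F=6) along a 3-gon: merge 3 vertices and 3 edges, delete both glued faces → V=18, E=38, F=22.
Attach a 14-gonal pyramid (V=15, E=28, F=15) along a 3-gon: merge 3 vertices and 3 edges, delete both glued faces → V=30, E=63, F=35.
Attach a nonagonal bipyramid (V=11, E=27, F=18) along a 3-gon: merge 3 vertices and 3 edges, delete both glued faces → V=38, E=87, F=51.
Check: V − E + F = 38 − 87 + 51 = 2.

51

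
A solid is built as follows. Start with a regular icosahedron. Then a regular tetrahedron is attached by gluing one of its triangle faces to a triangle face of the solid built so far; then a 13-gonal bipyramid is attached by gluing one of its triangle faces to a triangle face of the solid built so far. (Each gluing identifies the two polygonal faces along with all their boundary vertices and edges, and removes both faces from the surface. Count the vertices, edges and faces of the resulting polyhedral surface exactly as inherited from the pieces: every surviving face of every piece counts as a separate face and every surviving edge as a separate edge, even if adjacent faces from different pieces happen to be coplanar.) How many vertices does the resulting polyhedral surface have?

25

A regular icosahedron: V=12, E=30, F=20.
Attach a regular tetrahedron (V=4, E=6, F=4) along a 3-gon: merge 3 vertices and 3 edges, delete both glued faces → V=13, E=33, F=22.
Attach a 13-gonal bipyramid (V=15, E=39, F=26) along a 3-gon: merge 3 vertices and 3 edges, delete both glued faces → V=25, E=69, F=46.
Check: V − E + F = 25 − 69 + 46 = 2.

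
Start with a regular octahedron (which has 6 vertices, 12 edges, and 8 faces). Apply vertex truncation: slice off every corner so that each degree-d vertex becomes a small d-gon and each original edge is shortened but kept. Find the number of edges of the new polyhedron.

36

Truncation replaces each original edge-end by a new vertex, so V′ = 2E = 24.
Each original edge survives, and each old vertex of degree d contributes d new edges; summing degrees gives Σd = 2E, so E′ = E + 2E = 3E = 36.
Each original face survives and each original vertex becomes one new face: F′ = F + V = 14.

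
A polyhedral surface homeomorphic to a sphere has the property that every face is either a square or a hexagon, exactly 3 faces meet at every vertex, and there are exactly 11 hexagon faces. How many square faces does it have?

Let x be the number of squares; then F = 11 + x.
Edge–face incidences: 2E = 6·11 + 4·x = 66 + 4x.
Every vertex has degree 3, so 3V = 2E.
Euler: V − E + F = 2 ⇒ (2E)/3 − E + (11 + x) = 2.
Multiply by 6: 2·(2E) − 3·(2E) + 6·(11 + x) = 12, i.e. 66 + 6x − (66 + 4x) = 12.
Collecting terms: 2x = 12, so x = 6.
Then 2E = 66 + 4·6 = 90, so E = 45, V = 2E/3 = 30, F = 11 + 6 = 17.

6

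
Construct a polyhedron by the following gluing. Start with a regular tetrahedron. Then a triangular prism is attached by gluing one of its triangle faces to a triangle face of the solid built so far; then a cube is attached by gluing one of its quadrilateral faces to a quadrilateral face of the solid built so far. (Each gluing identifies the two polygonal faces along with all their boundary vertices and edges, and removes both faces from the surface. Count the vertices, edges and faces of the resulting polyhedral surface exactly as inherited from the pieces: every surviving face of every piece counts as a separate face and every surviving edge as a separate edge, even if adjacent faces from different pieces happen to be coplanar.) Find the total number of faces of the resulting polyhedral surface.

11

A regular tetrahedron: V=4, E=6, F=4.
Attach a triangular prism (V=6, E=9, F=5) along a 3-gon: merge 3 vertices and 3 edges, delete both glued faces → V=7, E=12, F=7.
Attach a cube (V=8, E=12, F=6) along a 4-gon: merge 4 vertices and 4 edges, delete both glued faces → V=11, E=20, F=11.
Check: V − E + F = 11 − 20 + 11 = 2.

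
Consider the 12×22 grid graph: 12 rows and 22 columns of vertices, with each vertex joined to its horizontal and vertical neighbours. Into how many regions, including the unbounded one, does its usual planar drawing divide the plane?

The grid has V = 12·22 = 264 vertices and E = 12·21 + 22·11 = 494 edges.
F = 2 − V + E = 2 − 264 + 494 = 232.

232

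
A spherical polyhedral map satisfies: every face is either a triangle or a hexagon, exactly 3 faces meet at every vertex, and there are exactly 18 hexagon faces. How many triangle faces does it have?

Let x be the number of triangles; then F = 18 + x.
Edge–face incidences: 2E = 6·18 + 3·x = 108 + 3x.
Every vertex has degree 3, so 3V = 2E.
Euler: V − E + F = 2 ⇒ (2E)/3 − E + (18 + x) = 2.
Multiply by 6: 2·(2E) − 3·(2E) + 6·(18 + x) = 12, i.e. 108 + 6x − (108 + 3x) = 12.
Collecting terms: 3x = 12, so x = 4.
Then 2E = 108 + 3·4 = 120, so E = 60, V = 2E/3 = 40, F = 18 + 4 = 22.

4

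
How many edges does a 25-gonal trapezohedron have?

100

The n-trapezohedron (dual of the n-antiprism) has V = 2·25 + 2 = 52, E = 4·25 = 100, F = 2·25 = 50.
Check: V − E + F = 52 − 100 + 50 = 2.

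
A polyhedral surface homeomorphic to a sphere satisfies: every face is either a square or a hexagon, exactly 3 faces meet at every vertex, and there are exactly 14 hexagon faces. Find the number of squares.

Let x be the number of squares; then F = 14 + x.
Edge–face incidences: 2E = 6·14 + 4·x = 84 + 4x.
Every vertex has degree 3, so 3V = 2E.
Euler: V − E + F = 2 ⇒ (2E)/3 − E + (14 + x) = 2.
Multiply by 6: 2·(2E) − 3·(2E) + 6·(14 + x) = 12, i.e. 84 + 6x − (84 + 4x) = 12.
Collecting terms: 2x = 12, so x = 6.
Then 2E = 84 + 4·6 = 108, so E = 54, V = 2E/3 = 36, F = 14 + 6 = 20.

6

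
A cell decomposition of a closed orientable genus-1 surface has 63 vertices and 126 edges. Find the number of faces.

For a closed orientable surface of genus 1, χ = 2 − 2·1 = 0.
F = 0 − V + E = 0 − 63 + 126 = 63.

63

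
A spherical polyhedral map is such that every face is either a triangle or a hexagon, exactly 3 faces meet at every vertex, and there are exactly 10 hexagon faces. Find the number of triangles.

Let x be the number of triangles; then F = 10 + x.
Edge–face incidences: 2E = 6·10 + 3·x = 60 + 3x.
Every vertex has degree 3, so 3V = 2E.
Euler: V − E + F = 2 ⇒ (2E)/3 − E + (10 + x) = 2.
Multiply by 6: 2·(2E) − 3·(2E) + 6·(10 + x) = 12, i.e. 60 + 6x − (60 + 3x) = 12.
Collecting terms: 3x = 12, so x = 4.
Then 2E = 60 + 3·4 = 72, so E = 36, V = 2E/3 = 24, F = 10 + 4 = 14.

4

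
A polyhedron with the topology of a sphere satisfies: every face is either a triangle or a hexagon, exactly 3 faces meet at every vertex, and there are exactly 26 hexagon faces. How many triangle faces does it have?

4

Let x be the number of triangles; then F = 26 + x.
Edge–face incidences: 2E = 6·26 + 3·x = 156 + 3x.
Every vertex has degree 3, so 3V = 2E.
Euler: V − E + F = 2 ⇒ (2E)/3 − E + (26 + x) = 2.
Multiply by 6: 2·(2E) − 3·(2E) + 6·(26 + x) = 12, i.e. 156 + 6x − (156 + 3x) = 12.
Collecting terms: 3x = 12, so x = 4.
Then 2E = 156 + 3·4 = 168, so E = 84, V = 2E/3 = 56, F = 26 + 4 = 30.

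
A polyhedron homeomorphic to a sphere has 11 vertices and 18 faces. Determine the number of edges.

Here V − E + F = 2.
E = V + F − (2) = 11 + 18 − (2) = 27.

27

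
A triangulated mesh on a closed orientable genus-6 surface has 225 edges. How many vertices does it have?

65

χ = 2 − 2·6 = -10, and every face is a triangle so 3F = 2E.
F = 2E/3 = 150. Then V = -10 + E − F = -10 + 225 − 150 = 65.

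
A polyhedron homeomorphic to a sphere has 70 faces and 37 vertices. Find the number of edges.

105

Here V − E + F = 2.
E = V + F − (2) = 37 + 70 − (2) = 105.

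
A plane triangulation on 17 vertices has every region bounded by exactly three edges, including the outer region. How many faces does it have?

In a plane triangulation 3F = 2E and V − E + F = 2, so F = 2V − 4 = 2·17 − 4 = 30.

30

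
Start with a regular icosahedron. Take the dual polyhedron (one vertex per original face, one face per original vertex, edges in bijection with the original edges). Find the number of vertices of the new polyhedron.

20

The base solid has V = 12, E = 30, F = 20.
The dual swaps V and F and preserves E: V′ = F = 20, E′ = E = 30, F′ = V = 12.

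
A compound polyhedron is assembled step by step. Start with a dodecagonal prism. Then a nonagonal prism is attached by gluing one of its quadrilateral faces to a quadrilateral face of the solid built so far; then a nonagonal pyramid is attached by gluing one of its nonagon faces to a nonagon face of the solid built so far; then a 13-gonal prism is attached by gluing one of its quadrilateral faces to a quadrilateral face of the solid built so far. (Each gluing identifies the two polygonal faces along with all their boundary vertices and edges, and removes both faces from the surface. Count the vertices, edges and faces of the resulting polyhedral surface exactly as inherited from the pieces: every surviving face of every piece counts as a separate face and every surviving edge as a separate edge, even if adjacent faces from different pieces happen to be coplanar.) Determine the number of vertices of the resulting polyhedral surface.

61

A dodecagonal prism: V=24, E=36, F=14.
Attach a nonagonal prism (V=18, E=27, F=11) along a 4-gon: merge 4 vertices and 4 edges, delete both glued faces → V=38, E=59, F=23.
Attach a nonagonal pyramid (V=10, E=18, F=10) along a 9-gon: merge 9 vertices and 9 edges, delete both glued faces → V=39, E=68, F=31.
Attach a 13-gonal prism (V=26, E=39, F=15) along a 4-gon: merge 4 vertices and 4 edges, delete both glued faces → V=61, E=103, F=44.
Check: V − E + F = 61 − 103 + 44 = 2.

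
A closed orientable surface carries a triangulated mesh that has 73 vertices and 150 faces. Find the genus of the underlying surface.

Every face is a triangle, so 2E = 3·150 = 450, giving E = 225.
χ = V − E + F = 73 − 225 + 150 = -2.
For a closed orientable surface χ = 2 − 2g, so g = (2 − (-2))/2 = 2.

2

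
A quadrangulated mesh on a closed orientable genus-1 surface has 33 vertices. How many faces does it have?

χ = 2 − 2·1 = 0, and every face is a square so 4F = 2E.
V − E + F = 0 with E = 4F/2 gives 33 − (4/2 − 1)·F = 0, so F = 33 and E = 66.

33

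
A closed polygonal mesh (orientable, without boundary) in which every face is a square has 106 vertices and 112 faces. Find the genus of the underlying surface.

Every face is a square, so 2E = 4·112 = 448, giving E = 224.
χ = V − E + F = 106 − 224 + 112 = -6.
For a closed orientable surface χ = 2 − 2g, so g = (2 − (-6))/2 = 4.

4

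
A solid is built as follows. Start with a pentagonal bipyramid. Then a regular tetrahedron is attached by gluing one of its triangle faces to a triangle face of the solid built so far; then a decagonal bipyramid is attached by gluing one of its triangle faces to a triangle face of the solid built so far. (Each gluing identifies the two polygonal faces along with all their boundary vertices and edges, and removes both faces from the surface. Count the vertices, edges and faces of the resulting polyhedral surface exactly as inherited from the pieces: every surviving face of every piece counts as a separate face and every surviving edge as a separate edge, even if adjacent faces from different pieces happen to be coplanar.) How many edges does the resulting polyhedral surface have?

45

A pentagonal bipyramid: V=7, E=15, F=10.
Attach a regular tetrahedron (V=4, E=6, F=4) along a 3-gon: merge 3 vertices and 3 edges, delete both glued faces → V=8, E=18, F=12.
Attach a decagonal bipyramid (V=12, E=30, F=20) along a 3-gon: merge 3 vertices and 3 edges, delete both glued faces → V=17, E=45, F=30.
Check: V − E + F = 17 − 45 + 30 = 2.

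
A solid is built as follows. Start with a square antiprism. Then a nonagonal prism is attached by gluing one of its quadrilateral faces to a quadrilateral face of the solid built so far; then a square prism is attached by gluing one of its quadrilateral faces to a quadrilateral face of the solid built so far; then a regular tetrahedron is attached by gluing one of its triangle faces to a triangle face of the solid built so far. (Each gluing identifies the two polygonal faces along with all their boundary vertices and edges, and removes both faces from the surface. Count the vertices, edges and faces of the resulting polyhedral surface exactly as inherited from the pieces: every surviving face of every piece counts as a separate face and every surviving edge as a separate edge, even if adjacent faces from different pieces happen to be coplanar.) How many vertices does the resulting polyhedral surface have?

27

A square antiprism: V=8, E=16, F=10.
Attach a nonagonal prism (V=18, E=27, F=11) along a 4-gon: merge 4 vertices and 4 edges, delete both glued faces → V=22, E=39, F=19.
Attach a square prism (V=8, E=12, F=6) along a 4-gon: merge 4 vertices and 4 edges, delete both glued faces → V=26, E=47, F=23.
Attach a regular tetrahedron (V=4, E=6, F=4) along a 3-gon: merge 3 vertices and 3 edges, delete both glued faces → V=27, E=50, F=25.
Check: V − E + F = 27 − 50 + 25 = 2.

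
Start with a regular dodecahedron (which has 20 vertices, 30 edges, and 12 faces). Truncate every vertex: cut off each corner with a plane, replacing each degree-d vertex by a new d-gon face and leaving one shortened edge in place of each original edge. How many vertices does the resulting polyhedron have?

60

Truncation replaces each original edge-end by a new vertex, so V′ = 2E = 60.
Each original edge survives, and each old vertex of degree d contributes d new edges; summing degrees gives Σd = 2E, so E′ = E + 2E = 3E = 90.
Each original face survives and each original vertex becomes one new face: F′ = F + V = 32.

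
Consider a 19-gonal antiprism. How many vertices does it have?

38

An antiprism on an n-gon has two n-gon caps and 2n triangles: V = 2·19 = 38, E = 4·19 = 76, F = 2·19 + 2 = 40.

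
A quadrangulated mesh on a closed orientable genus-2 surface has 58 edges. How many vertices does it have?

χ = 2 − 2·2 = -2, and every face is a square so 4F = 2E.
F = 2E/4 = 29. Then V = -2 + E − F = -2 + 58 − 29 = 27.

27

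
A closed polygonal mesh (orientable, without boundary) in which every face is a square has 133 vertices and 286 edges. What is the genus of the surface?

Every face is a square and each edge borders two faces, so 4F = 2·286, giving F = 143.
χ = V − E + F = 133 − 286 + 143 = -10.
For a closed orientable surface χ = 2 − 2g, so g = (2 − (-10))/2 = 6.

6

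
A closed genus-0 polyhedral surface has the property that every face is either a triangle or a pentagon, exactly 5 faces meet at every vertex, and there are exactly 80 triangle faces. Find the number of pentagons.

12

Let x be the number of pentagons; then F = 80 + x.
Edge–face incidences: 2E = 3·80 + 5·x = 240 + 5x.
Every vertex has degree 5, so 5V = 2E.
Euler: V − E + F = 2 ⇒ (2E)/5 − E + (80 + x) = 2.
Multiply by 10: 2·(2E) − 5·(2E) + 10·(80 + x) = 20, i.e. 800 + 10x − 3·(240 + 5x) = 20.
Collecting terms: −5x + 80 = 20, so −5x = −60, so x = 12.
Then 2E = 240 + 5·12 = 300, so E = 150, V = 2E/5 = 60, F = 80 + 12 = 92.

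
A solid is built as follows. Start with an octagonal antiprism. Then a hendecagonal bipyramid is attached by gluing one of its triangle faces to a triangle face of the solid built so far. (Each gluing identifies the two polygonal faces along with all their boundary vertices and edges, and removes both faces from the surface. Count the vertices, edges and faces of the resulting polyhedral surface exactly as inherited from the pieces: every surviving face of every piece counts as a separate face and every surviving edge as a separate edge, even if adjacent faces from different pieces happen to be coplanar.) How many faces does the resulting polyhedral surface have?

An octagonal antiprism: V=16, E=32, F=18.
Attach a hendecagonal bipyramid (V=13, E=33, F=22) along a 3-gon: merge 3 vertices and 3 edges, delete both glued faces → V=26, E=62, F=38.
Check: V − E + F = 26 − 62 + 38 = 2.

38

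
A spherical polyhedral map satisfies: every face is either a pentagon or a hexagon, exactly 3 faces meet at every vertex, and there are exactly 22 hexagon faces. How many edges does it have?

96

Let x be the number of pentagons; then F = 22 + x.
Edge–face incidences: 2E = 6·22 + 5·x = 132 + 5x.
Every vertex has degree 3, so 3V = 2E.
Euler: V − E + F = 2 ⇒ (2E)/3 − E + (22 + x) = 2.
Multiply by 6: 2·(2E) − 3·(2E) + 6·(22 + x) = 12, i.e. 132 + 6x − (132 + 5x) = 12.
Collecting terms: x = 12.
Then 2E = 132 + 5·12 = 192, so E = 96, V = 2E/3 = 64, F = 22 + 12 = 34.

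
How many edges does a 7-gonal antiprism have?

An antiprism on an n-gon has two n-gon caps and 2n triangles: V = 2·7 = 14, E = 4·7 = 28, F = 2·7 + 2 = 16.

28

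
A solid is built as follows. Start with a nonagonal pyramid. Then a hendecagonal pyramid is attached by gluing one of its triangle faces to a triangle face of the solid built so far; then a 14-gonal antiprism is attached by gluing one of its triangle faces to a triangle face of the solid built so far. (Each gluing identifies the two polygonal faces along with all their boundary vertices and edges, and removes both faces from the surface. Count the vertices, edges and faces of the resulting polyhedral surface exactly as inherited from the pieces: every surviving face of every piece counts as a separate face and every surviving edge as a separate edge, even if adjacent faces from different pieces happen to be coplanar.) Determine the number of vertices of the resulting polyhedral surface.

A nonagonal pyramid: V=10, E=18, F=10.
Attach a hendecagonal pyramid (V=12, E=22, F=12) along a 3-gon: merge 3 vertices and 3 edges, delete both glued faces → V=19, E=37, F=20.
Attach a 14-gonal antiprism (V=28, E=56, F=30) along a 3-gon: merge 3 vertices and 3 edges, delete both glued faces → V=44, E=90, F=48.
Check: V − E + F = 44 − 90 + 48 = 2.

44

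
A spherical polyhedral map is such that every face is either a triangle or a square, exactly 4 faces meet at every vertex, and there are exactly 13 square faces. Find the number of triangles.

Let x be the number of triangles; then F = 13 + x.
Edge–face incidences: 2E = 4·13 + 3·x = 52 + 3x.
Every vertex has degree 4, so 4V = 2E.
Euler: V − E + F = 2 ⇒ (2E)/4 − E + (13 + x) = 2.
Multiply by 8: 2·(2E) − 4·(2E) + 8·(13 + x) = 16, i.e. 104 + 8x − 2·(52 + 3x) = 16.
Collecting terms: 2x = 16, so x = 8.
Then 2E = 52 + 3·8 = 76, so E = 38, V = 2E/4 = 19, F = 13 + 8 = 21.

8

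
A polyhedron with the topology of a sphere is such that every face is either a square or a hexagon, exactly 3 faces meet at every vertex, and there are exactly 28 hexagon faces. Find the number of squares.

Let x be the number of squares; then F = 28 + x.
Edge–face incidences: 2E = 6·28 + 4·x = 168 + 4x.
Every vertex has degree 3, so 3V = 2E.
Euler: V − E + F = 2 ⇒ (2E)/3 − E + (28 + x) = 2.
Multiply by 6: 2·(2E) − 3·(2E) + 6·(28 + x) = 12, i.e. 168 + 6x − (168 + 4x) = 12.
Collecting terms: 2x = 12, so x = 6.
Then 2E = 168 + 4·6 = 192, so E = 96, V = 2E/3 = 64, F = 28 + 6 = 34.

6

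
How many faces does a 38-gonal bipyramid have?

A bipyramid over an n-gon has 2n triangular faces and n + 2 vertices: V = 38 + 2 = 40, E = 3·38 = 114, F = 2·38 = 76.

76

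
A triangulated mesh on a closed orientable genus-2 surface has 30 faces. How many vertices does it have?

13

χ = 2 − 2·2 = -2, and every face is a triangle so 3F = 2E.
E = 3·30/2 = 45. Then V = -2 + E − F = -2 + 45 − 30 = 13.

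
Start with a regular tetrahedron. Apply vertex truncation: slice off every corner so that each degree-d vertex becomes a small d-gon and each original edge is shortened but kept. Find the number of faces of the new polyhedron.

The base solid has V = 4, E = 6, F = 4.
Truncation replaces each original edge-end by a new vertex, so V′ = 2E = 12.
Each original edge survives, and each old vertex of degree d contributes d new edges; summing degrees gives Σd = 2E, so E′ = E + 2E = 3E = 18.
Each original face survives and each original vertex becomes one new face: F′ = F + V = 8.

8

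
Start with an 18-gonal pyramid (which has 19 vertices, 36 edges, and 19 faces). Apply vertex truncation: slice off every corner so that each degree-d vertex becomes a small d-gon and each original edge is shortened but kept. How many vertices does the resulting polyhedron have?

72

Truncation replaces each original edge-end by a new vertex, so V′ = 2E = 72.
Each original edge survives, and each old vertex of degree d contributes d new edges; summing degrees gives Σd = 2E, so E′ = E + 2E = 3E = 108.
Each original face survives and each original vertex becomes one new face: F′ = F + V = 38.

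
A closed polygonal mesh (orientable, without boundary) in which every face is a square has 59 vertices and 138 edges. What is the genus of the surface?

Every face is a square and each edge borders two faces, so 4F = 2·138, giving F = 69.
χ = V − E + F = 59 − 138 + 69 = -10.
For a closed orientable surface χ = 2 − 2g, so g = (2 − (-10))/2 = 6.

6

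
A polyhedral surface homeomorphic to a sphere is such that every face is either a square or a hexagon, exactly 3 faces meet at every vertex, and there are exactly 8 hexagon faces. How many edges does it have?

36

Let x be the number of squares; then F = 8 + x.
Edge–face incidences: 2E = 6·8 + 4·x = 48 + 4x.
Every vertex has degree 3, so 3V = 2E.
Euler: V − E + F = 2 ⇒ (2E)/3 − E + (8 + x) = 2.
Multiply by 6: 2·(2E) − 3·(2E) + 6·(8 + x) = 12, i.e. 48 + 6x − (48 + 4x) = 12.
Collecting terms: 2x = 12, so x = 6.
Then 2E = 48 + 4·6 = 72, so E = 36, V = 2E/3 = 24, F = 8 + 6 = 14.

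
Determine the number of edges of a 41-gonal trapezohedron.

The n-trapezohedron (dual of the n-antiprism) has V = 2·41 + 2 = 84, E = 4·41 = 164, F = 2·41 = 82.

164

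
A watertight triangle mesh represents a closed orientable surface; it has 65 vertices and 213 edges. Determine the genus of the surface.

4

Every face is a triangle and each edge borders two faces, so 3F = 2·213, giving F = 142.
χ = V − E + F = 65 − 213 + 142 = -6.
For a closed orientable surface χ = 2 − 2g, so g = (2 − (-6))/2 = 4.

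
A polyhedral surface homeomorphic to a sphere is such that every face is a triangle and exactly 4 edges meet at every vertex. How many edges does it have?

12

Each face has 3 edges and each edge borders two faces, so 2E = 3F.
Each vertex has degree 4, so 4V = 2E and hence V = 3F/4.
Euler: V − E + F = 2 ⇒ (3F/4) − (3F/2) + F = 2.
Multiply by 8: (6 − 12 + 8)F = 16, i.e. 2F = 16.
So F = 8, E = 3·8/2 = 12, V = 3·8/4 = 6.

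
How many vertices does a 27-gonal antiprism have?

An antiprism on an n-gon has two n-gon caps and 2n triangles: V = 2·27 = 54, E = 4·27 = 108, F = 2·27 + 2 = 56.
Check: V − E + F = 54 − 108 + 56 = 2.

54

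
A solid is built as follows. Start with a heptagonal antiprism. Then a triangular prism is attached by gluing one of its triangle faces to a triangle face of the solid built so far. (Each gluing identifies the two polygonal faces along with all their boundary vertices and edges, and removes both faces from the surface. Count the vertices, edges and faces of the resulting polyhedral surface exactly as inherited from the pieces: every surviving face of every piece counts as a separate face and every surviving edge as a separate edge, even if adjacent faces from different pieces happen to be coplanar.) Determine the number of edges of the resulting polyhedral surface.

A heptagonal antiprism: V=14, E=28, F=16.
Attach a triangular prism (V=6, E=9, F=5) along a 3-gon: merge 3 vertices and 3 edges, delete both glued faces → V=17, E=34, F=19.
Check: V − E + F = 17 − 34 + 19 = 2.

34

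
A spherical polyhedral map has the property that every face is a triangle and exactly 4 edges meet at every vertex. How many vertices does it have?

6

Each face has 3 edges and each edge borders two faces, so 2E = 3F.
Each vertex has degree 4, so 4V = 2E and hence V = 3F/4.
Euler: V − E + F = 2 ⇒ (3F/4) − (3F/2) + F = 2.
Multiply by 8: (6 − 12 + 8)F = 16, i.e. 2F = 16.
So F = 8, E = 3·8/2 = 12, V = 3·8/4 = 6.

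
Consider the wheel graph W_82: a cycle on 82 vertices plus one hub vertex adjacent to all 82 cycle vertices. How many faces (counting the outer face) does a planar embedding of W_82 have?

83

W_82 has V = 82 + 1 = 83 vertices and E = 2·82 = 164 edges.
By Euler's formula F = 2 − V + E = 2 − 83 + 164 = 83.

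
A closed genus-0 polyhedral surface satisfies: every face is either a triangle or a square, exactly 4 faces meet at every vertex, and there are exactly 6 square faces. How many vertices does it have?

12

Let x be the number of triangles; then F = 6 + x.
Edge–face incidences: 2E = 4·6 + 3·x = 24 + 3x.
Every vertex has degree 4, so 4V = 2E.
Euler: V − E + F = 2 ⇒ (2E)/4 − E + (6 + x) = 2.
Multiply by 8: 2·(2E) − 4·(2E) + 8·(6 + x) = 16, i.e. 48 + 8x − 2·(24 + 3x) = 16.
Collecting terms: 2x = 16, so x = 8.
Then 2E = 24 + 3·8 = 48, so E = 24, V = 2E/4 = 12, F = 6 + 8 = 14.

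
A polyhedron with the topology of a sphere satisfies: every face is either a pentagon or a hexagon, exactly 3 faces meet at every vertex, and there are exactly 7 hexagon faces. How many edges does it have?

51

Let x be the number of pentagons; then F = 7 + x.
Edge–face incidences: 2E = 6·7 + 5·x = 42 + 5x.
Every vertex has degree 3, so 3V = 2E.
Euler: V − E + F = 2 ⇒ (2E)/3 − E + (7 + x) = 2.
Multiply by 6: 2·(2E) − 3·(2E) + 6·(7 + x) = 12, i.e. 42 + 6x − (42 + 5x) = 12.
Collecting terms: x = 12.
Then 2E = 42 + 5·12 = 102, so E = 51, V = 2E/3 = 34, F = 7 + 12 = 19.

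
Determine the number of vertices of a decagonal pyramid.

11

A pyramid on an n-gon base has one n-gon and n triangles: V = 10 + 1 = 11, E = 2·10 = 20, F = 10 + 1 = 11.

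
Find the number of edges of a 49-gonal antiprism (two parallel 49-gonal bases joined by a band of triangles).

An antiprism on an n-gon has two n-gon caps and 2n triangles: V = 2·49 = 98, E = 4·49 = 196, F = 2·49 + 2 = 100.
Check: V − E + F = 98 − 196 + 100 = 2.

196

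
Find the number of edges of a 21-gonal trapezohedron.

84

The n-trapezohedron (dual of the n-antiprism) has V = 2·21 + 2 = 44, E = 4·21 = 84, F = 2·21 = 42.
Check: V − E + F = 44 − 84 + 42 = 2.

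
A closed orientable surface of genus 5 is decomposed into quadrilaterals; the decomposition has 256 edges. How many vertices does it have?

120

χ = 2 − 2·5 = -8, and every face is a square so 4F = 2E.
F = 2E/4 = 128. Then V = -8 + E − F = -8 + 256 − 128 = 120.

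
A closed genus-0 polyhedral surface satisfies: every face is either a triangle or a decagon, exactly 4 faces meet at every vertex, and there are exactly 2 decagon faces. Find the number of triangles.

20

Let x be the number of triangles; then F = 2 + x.
Edge–face incidences: 2E = 10·2 + 3·x = 20 + 3x.
Every vertex has degree 4, so 4V = 2E.
Euler: V − E + F = 2 ⇒ (2E)/4 − E + (2 + x) = 2.
Multiply by 8: 2·(2E) − 4·(2E) + 8·(2 + x) = 16, i.e. 16 + 8x − 2·(20 + 3x) = 16.
Collecting terms: 2x − 24 = 16, so 2x = 40, so x = 20.
Then 2E = 20 + 3·20 = 80, so E = 40, V = 2E/4 = 20, F = 2 + 20 = 22.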